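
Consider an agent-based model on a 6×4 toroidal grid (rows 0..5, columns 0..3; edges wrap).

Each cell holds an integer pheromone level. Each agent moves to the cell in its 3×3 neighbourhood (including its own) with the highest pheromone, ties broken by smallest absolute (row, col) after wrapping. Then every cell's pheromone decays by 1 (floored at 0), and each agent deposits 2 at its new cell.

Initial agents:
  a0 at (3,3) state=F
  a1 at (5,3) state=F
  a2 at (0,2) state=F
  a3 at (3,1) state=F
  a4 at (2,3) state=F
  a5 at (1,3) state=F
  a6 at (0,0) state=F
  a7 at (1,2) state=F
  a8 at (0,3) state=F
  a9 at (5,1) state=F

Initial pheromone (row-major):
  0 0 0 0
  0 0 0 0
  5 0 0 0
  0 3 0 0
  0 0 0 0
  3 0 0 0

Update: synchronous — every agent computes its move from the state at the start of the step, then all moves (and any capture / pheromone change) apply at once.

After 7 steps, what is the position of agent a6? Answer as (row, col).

t=1: a0@(2,0) a1@(5,0) a2@(0,1) a3@(2,0) a4@(2,0) a5@(2,0) a6@(5,0) a7@(0,1) a8@(5,0) a9@(5,0) | pheromone: 0 4 0 0 / 0 0 0 0 / 12 0 0 0 / 0 2 0 0 / 0 0 0 0 / 10 0 0 0
t=2: a0@(2,0) a1@(5,0) a2@(5,0) a3@(2,0) a4@(2,0) a5@(2,0) a6@(5,0) a7@(5,0) a8@(5,0) a9@(5,0) | pheromone: 0 3 0 0 / 0 0 0 0 / 19 0 0 0 / 0 1 0 0 / 0 0 0 0 / 21 0 0 0
t=3: a0@(2,0) a1@(5,0) a2@(5,0) a3@(2,0) a4@(2,0) a5@(2,0) a6@(5,0) a7@(5,0) a8@(5,0) a9@(5,0) | pheromone: 0 2 0 0 / 0 0 0 0 / 26 0 0 0 / 0 0 0 0 / 0 0 0 0 / 32 0 0 0
t=4: a0@(2,0) a1@(5,0) a2@(5,0) a3@(2,0) a4@(2,0) a5@(2,0) a6@(5,0) a7@(5,0) a8@(5,0) a9@(5,0) | pheromone: 0 1 0 0 / 0 0 0 0 / 33 0 0 0 / 0 0 0 0 / 0 0 0 0 / 43 0 0 0
t=5: a0@(2,0) a1@(5,0) a2@(5,0) a3@(2,0) a4@(2,0) a5@(2,0) a6@(5,0) a7@(5,0) a8@(5,0) a9@(5,0) | pheromone: 0 0 0 0 / 0 0 0 0 / 40 0 0 0 / 0 0 0 0 / 0 0 0 0 / 54 0 0 0
t=6: a0@(2,0) a1@(5,0) a2@(5,0) a3@(2,0) a4@(2,0) a5@(2,0) a6@(5,0) a7@(5,0) a8@(5,0) a9@(5,0) | pheromone: 0 0 0 0 / 0 0 0 0 / 47 0 0 0 / 0 0 0 0 / 0 0 0 0 / 65 0 0 0
t=7: a0@(2,0) a1@(5,0) a2@(5,0) a3@(2,0) a4@(2,0) a5@(2,0) a6@(5,0) a7@(5,0) a8@(5,0) a9@(5,0) | pheromone: 0 0 0 0 / 0 0 0 0 / 54 0 0 0 / 0 0 0 0 / 0 0 0 0 / 76 0 0 0

(5, 0)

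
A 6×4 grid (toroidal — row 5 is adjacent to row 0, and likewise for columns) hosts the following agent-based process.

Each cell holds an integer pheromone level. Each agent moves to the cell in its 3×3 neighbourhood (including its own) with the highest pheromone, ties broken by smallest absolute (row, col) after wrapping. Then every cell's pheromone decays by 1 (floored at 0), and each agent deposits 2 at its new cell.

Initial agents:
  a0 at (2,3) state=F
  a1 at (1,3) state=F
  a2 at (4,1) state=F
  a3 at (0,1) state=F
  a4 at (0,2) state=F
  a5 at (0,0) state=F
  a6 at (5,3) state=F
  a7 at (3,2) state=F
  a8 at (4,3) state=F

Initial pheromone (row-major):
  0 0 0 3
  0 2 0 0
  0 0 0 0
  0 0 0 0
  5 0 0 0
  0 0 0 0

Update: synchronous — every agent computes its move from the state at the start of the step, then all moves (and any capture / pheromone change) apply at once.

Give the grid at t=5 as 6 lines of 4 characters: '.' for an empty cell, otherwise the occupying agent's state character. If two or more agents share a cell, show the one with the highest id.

...F
.F..
....
....
F...
....

t=1: a0@(1,0) a1@(0,3) a2@(4,0) a3@(1,1) a4@(0,3) a5@(0,3) a6@(4,0) a7@(2,1) a8@(4,0) | pheromone: 0 0 0 8 / 2 3 0 0 / 0 2 0 0 / 0 0 0 0 / 10 0 0 0 / 0 0 0 0
t=2: a0@(0,3) a1@(0,3) a2@(4,0) a3@(1,1) a4@(0,3) a5@(0,3) a6@(4,0) a7@(1,1) a8@(4,0) | pheromone: 0 0 0 15 / 1 6 0 0 / 0 1 0 0 / 0 0 0 0 / 15 0 0 0 / 0 0 0 0
t=3: a0@(0,3) a1@(0,3) a2@(4,0) a3@(1,1) a4@(0,3) a5@(0,3) a6@(4,0) a7@(1,1) a8@(4,0) | pheromone: 0 0 0 22 / 0 9 0 0 / 0 0 0 0 / 0 0 0 0 / 20 0 0 0 / 0 0 0 0
t=4: a0@(0,3) a1@(0,3) a2@(4,0) a3@(1,1) a4@(0,3) a5@(0,3) a6@(4,0) a7@(1,1) a8@(4,0) | pheromone: 0 0 0 29 / 0 12 0 0 / 0 0 0 0 / 0 0 0 0 / 25 0 0 0 / 0 0 0 0
t=5: a0@(0,3) a1@(0,3) a2@(4,0) a3@(1,1) a4@(0,3) a5@(0,3) a6@(4,0) a7@(1,1) a8@(4,0) | pheromone: 0 0 0 36 / 0 15 0 0 / 0 0 0 0 / 0 0 0 0 / 30 0 0 0 / 0 0 0 0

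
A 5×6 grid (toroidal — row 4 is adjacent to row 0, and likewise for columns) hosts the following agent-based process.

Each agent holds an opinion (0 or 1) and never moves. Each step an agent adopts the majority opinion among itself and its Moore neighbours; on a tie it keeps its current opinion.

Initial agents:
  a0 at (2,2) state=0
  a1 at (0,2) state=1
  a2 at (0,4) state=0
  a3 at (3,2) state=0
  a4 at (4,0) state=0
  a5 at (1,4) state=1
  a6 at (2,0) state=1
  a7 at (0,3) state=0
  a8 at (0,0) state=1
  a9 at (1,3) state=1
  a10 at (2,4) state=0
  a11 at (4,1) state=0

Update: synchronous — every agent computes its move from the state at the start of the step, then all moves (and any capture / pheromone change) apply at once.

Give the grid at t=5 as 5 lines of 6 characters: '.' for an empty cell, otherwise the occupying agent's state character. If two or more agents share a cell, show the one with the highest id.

t=1: a0@(2,2):0 a1@(0,2):1 a2@(0,4):0 a3@(3,2):0 a4@(4,0):0 a5@(1,4):0 a6@(2,0):1 a7@(0,3):1 a8@(0,0):0 a9@(1,3):0 a10@(2,4):1 a11@(4,1):0
t=2: a0@(2,2):0 a1@(0,2):1 a2@(0,4):0 a3@(3,2):0 a4@(4,0):0 a5@(1,4):0 a6@(2,0):1 a7@(0,3):0 a8@(0,0):0 a9@(1,3):0 a10@(2,4):0 a11@(4,1):0
t=3: a0@(2,2):0 a1@(0,2):0 a2@(0,4):0 a3@(3,2):0 a4@(4,0):0 a5@(1,4):0 a6@(2,0):1 a7@(0,3):0 a8@(0,0):0 a9@(1,3):0 a10@(2,4):0 a11@(4,1):0
t=4: (unchanged — steady state)

0.000.
...00.
1.0.0.
..0...
00....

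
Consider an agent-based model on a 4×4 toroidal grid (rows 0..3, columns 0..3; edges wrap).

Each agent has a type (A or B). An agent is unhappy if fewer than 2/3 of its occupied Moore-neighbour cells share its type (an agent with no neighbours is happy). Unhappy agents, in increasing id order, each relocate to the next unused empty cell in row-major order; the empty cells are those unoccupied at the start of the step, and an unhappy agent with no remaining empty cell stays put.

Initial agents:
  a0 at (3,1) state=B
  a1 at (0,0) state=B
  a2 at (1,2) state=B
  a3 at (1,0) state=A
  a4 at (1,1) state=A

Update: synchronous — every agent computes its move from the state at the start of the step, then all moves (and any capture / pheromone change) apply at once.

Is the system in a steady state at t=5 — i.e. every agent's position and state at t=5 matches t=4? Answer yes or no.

t=1: a0@(3,1):B a1@(0,1):B a2@(0,2):B a3@(0,3):A a4@(1,3):A
t=2: a0@(3,1):B a1@(0,1):B a2@(0,0):B a3@(1,0):A a4@(1,1):A
t=3: a0@(3,1):B a1@(0,2):B a2@(0,3):B a3@(1,2):A a4@(1,3):A
t=4: a0@(3,1):B a1@(0,0):B a2@(0,1):B a3@(1,0):A a4@(1,1):A
t=5: a0@(3,1):B a1@(0,2):B a2@(0,3):B a3@(1,2):A a4@(1,3):A

no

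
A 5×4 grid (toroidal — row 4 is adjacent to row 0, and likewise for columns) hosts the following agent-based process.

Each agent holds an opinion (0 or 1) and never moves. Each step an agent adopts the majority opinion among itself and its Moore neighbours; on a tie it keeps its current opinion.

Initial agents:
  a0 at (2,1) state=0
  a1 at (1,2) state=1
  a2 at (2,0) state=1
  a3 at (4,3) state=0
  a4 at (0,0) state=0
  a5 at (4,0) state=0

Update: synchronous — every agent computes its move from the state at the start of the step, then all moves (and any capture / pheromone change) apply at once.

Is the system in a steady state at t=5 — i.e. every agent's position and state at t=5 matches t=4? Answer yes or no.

yes

t=1: a0@(2,1):1 a1@(1,2):1 a2@(2,0):1 a3@(4,3):0 a4@(0,0):0 a5@(4,0):0
t=2: (unchanged — steady state)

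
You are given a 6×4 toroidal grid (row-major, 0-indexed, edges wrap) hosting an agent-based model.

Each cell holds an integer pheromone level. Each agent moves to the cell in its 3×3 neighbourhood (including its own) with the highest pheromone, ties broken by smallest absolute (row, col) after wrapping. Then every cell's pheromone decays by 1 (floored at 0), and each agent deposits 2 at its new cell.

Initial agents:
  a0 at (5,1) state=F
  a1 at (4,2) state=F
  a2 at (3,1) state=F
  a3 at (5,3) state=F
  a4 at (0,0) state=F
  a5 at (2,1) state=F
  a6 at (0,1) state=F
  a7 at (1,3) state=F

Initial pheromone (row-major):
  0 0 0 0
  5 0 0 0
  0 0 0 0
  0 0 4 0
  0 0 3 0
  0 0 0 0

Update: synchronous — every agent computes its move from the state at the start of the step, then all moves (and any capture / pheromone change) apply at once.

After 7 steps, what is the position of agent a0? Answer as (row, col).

(3, 2)

t=1: a0@(4,2) a1@(3,2) a2@(3,2) a3@(4,2) a4@(1,0) a5@(1,0) a6@(1,0) a7@(1,0) | pheromone: 0 0 0 0 / 12 0 0 0 / 0 0 0 0 / 0 0 7 0 / 0 0 6 0 / 0 0 0 0
t=2: a0@(3,2) a1@(3,2) a2@(3,2) a3@(3,2) a4@(1,0) a5@(1,0) a6@(1,0) a7@(1,0) | pheromone: 0 0 0 0 / 19 0 0 0 / 0 0 0 0 / 0 0 14 0 / 0 0 5 0 / 0 0 0 0
t=3: a0@(3,2) a1@(3,2) a2@(3,2) a3@(3,2) a4@(1,0) a5@(1,0) a6@(1,0) a7@(1,0) | pheromone: 0 0 0 0 / 26 0 0 0 / 0 0 0 0 / 0 0 21 0 / 0 0 4 0 / 0 0 0 0
t=4: a0@(3,2) a1@(3,2) a2@(3,2) a3@(3,2) a4@(1,0) a5@(1,0) a6@(1,0) a7@(1,0) | pheromone: 0 0 0 0 / 33 0 0 0 / 0 0 0 0 / 0 0 28 0 / 0 0 3 0 / 0 0 0 0
t=5: a0@(3,2) a1@(3,2) a2@(3,2) a3@(3,2) a4@(1,0) a5@(1,0) a6@(1,0) a7@(1,0) | pheromone: 0 0 0 0 / 40 0 0 0 / 0 0 0 0 / 0 0 35 0 / 0 0 2 0 / 0 0 0 0
t=6: a0@(3,2) a1@(3,2) a2@(3,2) a3@(3,2) a4@(1,0) a5@(1,0) a6@(1,0) a7@(1,0) | pheromone: 0 0 0 0 / 47 0 0 0 / 0 0 0 0 / 0 0 42 0 / 0 0 1 0 / 0 0 0 0
t=7: a0@(3,2) a1@(3,2) a2@(3,2) a3@(3,2) a4@(1,0) a5@(1,0) a6@(1,0) a7@(1,0) | pheromone: 0 0 0 0 / 54 0 0 0 / 0 0 0 0 / 0 0 49 0 / 0 0 0 0 / 0 0 0 0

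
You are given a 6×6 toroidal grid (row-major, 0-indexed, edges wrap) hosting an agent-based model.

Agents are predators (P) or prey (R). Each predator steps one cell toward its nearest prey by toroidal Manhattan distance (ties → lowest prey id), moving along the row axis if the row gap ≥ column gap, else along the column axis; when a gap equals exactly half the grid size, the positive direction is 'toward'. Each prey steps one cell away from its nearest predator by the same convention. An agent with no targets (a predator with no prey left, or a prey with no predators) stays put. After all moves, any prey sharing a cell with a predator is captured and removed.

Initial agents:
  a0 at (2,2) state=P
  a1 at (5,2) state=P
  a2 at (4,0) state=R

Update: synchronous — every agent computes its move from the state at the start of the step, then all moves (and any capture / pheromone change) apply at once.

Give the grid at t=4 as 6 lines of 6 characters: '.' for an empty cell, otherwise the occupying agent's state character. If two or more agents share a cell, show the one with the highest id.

......
......
......
......
......
...PP.

t=1: a0@(3,2):P a1@(5,1):P a2@(4,5):R
t=2: a0@(3,3):P a1@(5,0):P a2@(4,4):R
t=3: a0@(4,3):P a1@(5,5):P a2@(5,4):R
t=4: a0@(5,3):P a1@(5,4):P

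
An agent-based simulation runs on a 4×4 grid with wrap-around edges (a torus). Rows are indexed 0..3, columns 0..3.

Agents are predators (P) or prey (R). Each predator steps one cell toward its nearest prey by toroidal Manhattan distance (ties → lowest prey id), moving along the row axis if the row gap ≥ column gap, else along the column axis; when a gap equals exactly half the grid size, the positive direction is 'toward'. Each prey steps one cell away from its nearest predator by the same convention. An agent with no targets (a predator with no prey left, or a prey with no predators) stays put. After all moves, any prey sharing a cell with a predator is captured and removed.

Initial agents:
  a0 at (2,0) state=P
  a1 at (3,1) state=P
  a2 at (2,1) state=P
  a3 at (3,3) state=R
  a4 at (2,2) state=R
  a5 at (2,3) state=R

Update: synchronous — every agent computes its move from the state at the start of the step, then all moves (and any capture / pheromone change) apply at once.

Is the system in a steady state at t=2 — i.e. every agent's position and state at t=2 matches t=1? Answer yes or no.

no

t=1: a0@(2,3):P a1@(3,2):P a2@(2,2):P a3@(0,3):R
t=2: a0@(3,3):P a1@(0,2):P a2@(3,2):P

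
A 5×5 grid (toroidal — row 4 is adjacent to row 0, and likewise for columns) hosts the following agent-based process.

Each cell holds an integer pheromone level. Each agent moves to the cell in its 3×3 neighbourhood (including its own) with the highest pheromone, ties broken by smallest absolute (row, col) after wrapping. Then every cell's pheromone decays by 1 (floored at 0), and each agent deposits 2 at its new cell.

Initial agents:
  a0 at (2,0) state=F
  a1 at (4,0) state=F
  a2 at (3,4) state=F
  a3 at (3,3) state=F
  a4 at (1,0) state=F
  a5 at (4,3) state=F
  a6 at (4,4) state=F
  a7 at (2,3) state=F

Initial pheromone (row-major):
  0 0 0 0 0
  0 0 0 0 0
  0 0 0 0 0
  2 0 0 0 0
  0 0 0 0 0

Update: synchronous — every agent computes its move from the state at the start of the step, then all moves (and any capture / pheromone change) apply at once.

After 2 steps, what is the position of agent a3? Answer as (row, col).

t=1: a0@(3,0) a1@(3,0) a2@(3,0) a3@(2,2) a4@(0,0) a5@(0,2) a6@(3,0) a7@(1,2) | pheromone: 2 0 2 0 0 / 0 0 2 0 0 / 0 0 2 0 0 / 9 0 0 0 0 / 0 0 0 0 0
t=2: a0@(3,0) a1@(3,0) a2@(3,0) a3@(1,2) a4@(0,0) a5@(0,2) a6@(3,0) a7@(0,2) | pheromone: 3 0 5 0 0 / 0 0 3 0 0 / 0 0 1 0 0 / 16 0 0 0 0 / 0 0 0 0 0

(1, 2)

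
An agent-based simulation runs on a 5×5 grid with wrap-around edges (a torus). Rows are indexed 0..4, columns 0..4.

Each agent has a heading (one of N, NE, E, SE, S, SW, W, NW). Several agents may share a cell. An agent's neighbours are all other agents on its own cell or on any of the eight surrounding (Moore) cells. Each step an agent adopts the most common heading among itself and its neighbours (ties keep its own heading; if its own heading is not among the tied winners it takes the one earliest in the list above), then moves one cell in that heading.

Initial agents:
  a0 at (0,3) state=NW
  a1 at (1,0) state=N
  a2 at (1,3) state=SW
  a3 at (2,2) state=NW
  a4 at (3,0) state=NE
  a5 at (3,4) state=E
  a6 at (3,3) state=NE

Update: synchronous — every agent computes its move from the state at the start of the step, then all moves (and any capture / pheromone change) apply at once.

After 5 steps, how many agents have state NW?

4

t=1: a0@(4,2):NW a1@(0,0):N a2@(0,2):NW a3@(1,1):NW a4@(2,1):NE a5@(2,0):NE a6@(2,4):NE
t=2: a0@(3,1):NW a1@(4,0):N a2@(4,1):NW a3@(0,0):NW a4@(1,2):NE a5@(1,1):NE a6@(1,0):NE
t=3: a0@(2,0):NW a1@(3,4):NW a2@(3,0):NW a3@(4,4):NW a4@(0,3):NE a5@(0,2):NE a6@(0,1):NE
t=4: a0@(1,4):NW a1@(2,3):NW a2@(2,4):NW a3@(3,3):NW a4@(4,4):NE a5@(4,3):NE a6@(4,2):NE
t=5: a0@(0,3):NW a1@(1,2):NW a2@(1,3):NW a3@(2,2):NW a4@(3,0):NE a5@(3,4):NE a6@(3,3):NE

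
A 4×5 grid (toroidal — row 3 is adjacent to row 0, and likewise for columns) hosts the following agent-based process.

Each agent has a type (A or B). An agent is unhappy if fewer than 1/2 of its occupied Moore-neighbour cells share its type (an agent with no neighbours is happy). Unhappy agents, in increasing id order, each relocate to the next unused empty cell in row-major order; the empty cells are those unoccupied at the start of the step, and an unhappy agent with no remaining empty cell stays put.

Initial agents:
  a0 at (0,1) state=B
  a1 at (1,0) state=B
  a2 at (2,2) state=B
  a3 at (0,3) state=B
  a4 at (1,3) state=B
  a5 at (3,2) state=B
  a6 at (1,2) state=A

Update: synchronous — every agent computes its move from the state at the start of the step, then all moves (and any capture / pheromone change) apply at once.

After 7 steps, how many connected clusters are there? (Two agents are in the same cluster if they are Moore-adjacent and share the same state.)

t=1: a0@(0,1):B a1@(1,0):B a2@(2,2):B a3@(0,3):B a4@(1,3):B a5@(3,2):B a6@(0,0):A
t=2: a0@(0,1):B a1@(1,0):B a2@(2,2):B a3@(0,3):B a4@(1,3):B a5@(3,2):B a6@(0,2):A
t=3: a0@(0,1):B a1@(1,0):B a2@(2,2):B a3@(0,3):B a4@(1,3):B a5@(3,2):B a6@(0,0):A
t=4: a0@(0,1):B a1@(1,0):B a2@(2,2):B a3@(0,3):B a4@(1,3):B a5@(3,2):B a6@(0,2):A
t=5: a0@(0,1):B a1@(1,0):B a2@(2,2):B a3@(0,3):B a4@(1,3):B a5@(3,2):B a6@(0,0):A
t=6: a0@(0,1):B a1@(1,0):B a2@(2,2):B a3@(0,3):B a4@(1,3):B a5@(3,2):B a6@(0,2):A
t=7: a0@(0,1):B a1@(1,0):B a2@(2,2):B a3@(0,3):B a4@(1,3):B a5@(3,2):B a6@(0,0):A

2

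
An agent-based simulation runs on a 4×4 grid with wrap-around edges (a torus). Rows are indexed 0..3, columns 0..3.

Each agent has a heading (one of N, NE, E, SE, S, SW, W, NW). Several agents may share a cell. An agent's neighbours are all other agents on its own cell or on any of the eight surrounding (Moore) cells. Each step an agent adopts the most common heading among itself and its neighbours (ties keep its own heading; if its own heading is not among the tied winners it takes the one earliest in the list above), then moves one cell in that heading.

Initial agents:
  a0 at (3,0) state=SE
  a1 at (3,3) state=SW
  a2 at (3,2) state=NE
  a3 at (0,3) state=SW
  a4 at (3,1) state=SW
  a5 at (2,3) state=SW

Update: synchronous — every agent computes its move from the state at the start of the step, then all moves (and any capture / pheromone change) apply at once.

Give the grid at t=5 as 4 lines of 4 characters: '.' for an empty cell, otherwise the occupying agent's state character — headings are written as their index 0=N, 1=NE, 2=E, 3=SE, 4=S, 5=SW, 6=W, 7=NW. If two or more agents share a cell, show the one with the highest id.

t=1: a0@(0,3):SW a1@(0,2):SW a2@(0,1):SW a3@(1,2):SW a4@(0,0):SW a5@(3,2):SW
t=2: a0@(1,2):SW a1@(1,1):SW a2@(1,0):SW a3@(2,1):SW a4@(1,3):SW a5@(0,1):SW
t=3: a0@(2,1):SW a1@(2,0):SW a2@(2,3):SW a3@(3,0):SW a4@(2,2):SW a5@(1,0):SW
t=4: a0@(3,0):SW a1@(3,3):SW a2@(3,2):SW a3@(0,3):SW a4@(3,1):SW a5@(2,3):SW
t=5: a0@(0,3):SW a1@(0,2):SW a2@(0,1):SW a3@(1,2):SW a4@(0,0):SW a5@(3,2):SW

5555
..5.
....
..5.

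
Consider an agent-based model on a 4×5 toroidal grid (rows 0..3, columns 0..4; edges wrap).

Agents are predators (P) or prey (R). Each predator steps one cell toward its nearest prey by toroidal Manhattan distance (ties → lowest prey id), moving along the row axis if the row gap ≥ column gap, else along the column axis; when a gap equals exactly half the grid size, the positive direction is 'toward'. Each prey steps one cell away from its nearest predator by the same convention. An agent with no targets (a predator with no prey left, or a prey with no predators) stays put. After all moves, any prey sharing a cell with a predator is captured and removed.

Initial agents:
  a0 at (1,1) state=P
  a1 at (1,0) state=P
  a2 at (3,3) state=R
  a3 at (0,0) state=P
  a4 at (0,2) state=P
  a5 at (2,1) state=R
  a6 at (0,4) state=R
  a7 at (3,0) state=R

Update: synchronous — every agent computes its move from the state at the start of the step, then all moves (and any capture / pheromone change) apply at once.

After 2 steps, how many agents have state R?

t=1: a0@(2,1):P a1@(2,0):P a2@(2,3):R a3@(0,4):P a4@(3,2):P a5@(3,1):R a6@(0,3):R
t=2: a0@(3,1):P a1@(2,4):P a3@(0,3):P a4@(3,1):P a5@(0,1):R a6@(0,2):R

2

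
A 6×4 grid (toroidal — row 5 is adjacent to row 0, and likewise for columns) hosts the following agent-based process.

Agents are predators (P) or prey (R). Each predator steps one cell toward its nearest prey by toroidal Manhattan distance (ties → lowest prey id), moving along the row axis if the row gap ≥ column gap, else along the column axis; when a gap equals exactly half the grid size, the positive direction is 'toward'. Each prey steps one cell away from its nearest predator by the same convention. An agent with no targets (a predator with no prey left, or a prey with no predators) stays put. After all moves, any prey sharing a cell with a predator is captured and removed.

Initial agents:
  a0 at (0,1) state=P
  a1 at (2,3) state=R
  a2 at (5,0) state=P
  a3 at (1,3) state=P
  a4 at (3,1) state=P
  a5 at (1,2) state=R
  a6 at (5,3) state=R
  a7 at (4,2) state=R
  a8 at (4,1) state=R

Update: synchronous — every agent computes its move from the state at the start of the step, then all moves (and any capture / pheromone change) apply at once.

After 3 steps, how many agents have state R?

t=1: a0@(1,1):P a1@(3,3):R a2@(5,3):P a3@(2,3):P a4@(4,1):P a6@(5,2):R a7@(5,2):R a8@(5,1):R
t=2: a0@(0,1):P a1@(4,3):R a2@(5,2):P a3@(3,3):P a4@(5,1):P
t=3: a0@(5,1):P a1@(5,3):R a2@(4,2):P a3@(4,3):P a4@(5,2):P

1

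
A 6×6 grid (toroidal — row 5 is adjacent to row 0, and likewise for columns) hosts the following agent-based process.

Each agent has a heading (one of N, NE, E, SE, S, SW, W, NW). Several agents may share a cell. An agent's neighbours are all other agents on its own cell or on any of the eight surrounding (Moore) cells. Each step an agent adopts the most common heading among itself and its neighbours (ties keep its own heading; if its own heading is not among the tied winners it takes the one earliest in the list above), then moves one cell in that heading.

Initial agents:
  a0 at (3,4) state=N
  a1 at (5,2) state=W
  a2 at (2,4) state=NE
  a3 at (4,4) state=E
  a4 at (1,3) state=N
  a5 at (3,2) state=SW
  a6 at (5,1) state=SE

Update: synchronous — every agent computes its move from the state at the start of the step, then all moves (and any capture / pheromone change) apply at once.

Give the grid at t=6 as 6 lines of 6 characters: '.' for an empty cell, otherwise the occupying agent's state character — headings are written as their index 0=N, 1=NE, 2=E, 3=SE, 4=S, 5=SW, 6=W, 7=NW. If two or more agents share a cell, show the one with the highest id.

......
...0..
..0.00
...000
......
......

t=1: a0@(2,4):N a1@(5,1):W a2@(1,4):N a3@(4,5):E a4@(0,3):N a5@(4,1):SW a6@(0,2):SE
t=2: a0@(1,4):N a1@(5,0):W a2@(0,4):N a3@(4,0):E a4@(5,3):N a5@(5,0):SW a6@(1,3):SE
t=3: a0@(0,4):N a1@(5,5):W a2@(5,4):N a3@(4,1):E a4@(4,3):N a5@(0,5):SW a6@(0,3):N
t=4: a0@(5,4):N a1@(4,5):N a2@(4,4):N a3@(4,2):E a4@(3,3):N a5@(5,5):N a6@(5,3):N
t=5: a0@(4,4):N a1@(3,5):N a2@(3,4):N a3@(3,2):N a4@(2,3):N a5@(4,5):N a6@(4,3):N
t=6: a0@(3,4):N a1@(2,5):N a2@(2,4):N a3@(2,2):N a4@(1,3):N a5@(3,5):N a6@(3,3):N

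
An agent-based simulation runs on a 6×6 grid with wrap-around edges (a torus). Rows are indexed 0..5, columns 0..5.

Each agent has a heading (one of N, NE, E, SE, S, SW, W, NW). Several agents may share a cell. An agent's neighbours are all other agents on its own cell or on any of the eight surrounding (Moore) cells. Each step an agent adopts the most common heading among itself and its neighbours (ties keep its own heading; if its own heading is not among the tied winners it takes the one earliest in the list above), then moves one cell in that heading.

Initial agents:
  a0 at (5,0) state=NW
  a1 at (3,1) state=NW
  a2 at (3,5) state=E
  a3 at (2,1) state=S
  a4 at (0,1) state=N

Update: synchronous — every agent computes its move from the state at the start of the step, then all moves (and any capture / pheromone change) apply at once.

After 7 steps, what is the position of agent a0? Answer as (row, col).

(4, 5)

t=1: a0@(4,5):NW a1@(2,0):NW a2@(3,0):E a3@(3,1):S a4@(5,1):N
t=2: a0@(3,4):NW a1@(1,5):NW a2@(2,5):NW a3@(4,1):S a4@(4,1):N
t=3: a0@(2,3):NW a1@(0,4):NW a2@(1,4):NW a3@(5,1):S a4@(3,1):N
t=4: a0@(1,2):NW a1@(5,3):NW a2@(0,3):NW a3@(0,1):S a4@(2,1):N
t=5: a0@(0,1):NW a1@(4,2):NW a2@(5,2):NW a3@(1,1):S a4@(1,1):N
t=6: a0@(5,0):NW a1@(3,1):NW a2@(4,1):NW a3@(2,1):S a4@(0,1):N
t=7: a0@(4,5):NW a1@(2,0):NW a2@(3,0):NW a3@(3,1):S a4@(5,1):N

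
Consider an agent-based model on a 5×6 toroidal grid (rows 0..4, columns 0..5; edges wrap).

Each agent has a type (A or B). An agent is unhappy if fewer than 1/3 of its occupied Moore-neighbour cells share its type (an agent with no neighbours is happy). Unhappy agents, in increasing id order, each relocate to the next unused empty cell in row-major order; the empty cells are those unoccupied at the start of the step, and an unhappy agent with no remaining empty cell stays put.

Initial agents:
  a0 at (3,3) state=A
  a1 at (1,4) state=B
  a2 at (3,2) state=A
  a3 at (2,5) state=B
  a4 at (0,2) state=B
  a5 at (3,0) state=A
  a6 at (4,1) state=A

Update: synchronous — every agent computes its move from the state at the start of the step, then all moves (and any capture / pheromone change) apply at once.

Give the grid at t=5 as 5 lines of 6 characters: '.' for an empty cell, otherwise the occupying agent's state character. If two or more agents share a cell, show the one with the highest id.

B.....
....B.
.....B
A.AA..
.A....

t=1: a0@(3,3):A a1@(1,4):B a2@(3,2):A a3@(2,5):B a4@(0,0):B a5@(3,0):A a6@(4,1):A
t=2: a0@(3,3):A a1@(1,4):B a2@(3,2):A a3@(2,5):B a4@(0,1):B a5@(3,0):A a6@(4,1):A
t=3: a0@(3,3):A a1@(1,4):B a2@(3,2):A a3@(2,5):B a4@(0,0):B a5@(3,0):A a6@(4,1):A
t=4: a0@(3,3):A a1@(1,4):B a2@(3,2):A a3@(2,5):B a4@(0,1):B a5@(3,0):A a6@(4,1):A
t=5: a0@(3,3):A a1@(1,4):B a2@(3,2):A a3@(2,5):B a4@(0,0):B a5@(3,0):A a6@(4,1):A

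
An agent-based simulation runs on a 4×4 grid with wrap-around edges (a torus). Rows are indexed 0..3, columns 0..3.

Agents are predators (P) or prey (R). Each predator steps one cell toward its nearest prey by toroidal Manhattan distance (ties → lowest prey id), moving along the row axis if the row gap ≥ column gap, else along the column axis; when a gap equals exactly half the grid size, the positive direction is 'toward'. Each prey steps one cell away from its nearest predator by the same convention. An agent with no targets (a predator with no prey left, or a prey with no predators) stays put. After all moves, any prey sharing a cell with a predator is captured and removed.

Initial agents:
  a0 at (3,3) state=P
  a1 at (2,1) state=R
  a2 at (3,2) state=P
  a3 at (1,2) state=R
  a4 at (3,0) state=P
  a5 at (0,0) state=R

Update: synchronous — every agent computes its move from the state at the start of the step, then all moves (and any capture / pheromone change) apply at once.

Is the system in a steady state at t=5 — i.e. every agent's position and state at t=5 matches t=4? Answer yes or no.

yes

t=1: a0@(0,3):P a1@(1,1):R a2@(2,2):P a3@(0,2):R a4@(0,0):P a5@(1,0):R
t=2: a0@(0,2):P a1@(0,1):R a2@(1,2):P a3@(0,1):R a4@(1,0):P a5@(2,0):R
t=3: a0@(0,1):P a1@(0,0):R a2@(0,2):P a3@(0,0):R a4@(2,0):P a5@(3,0):R
t=4: a0@(0,0):P a2@(0,3):P a4@(3,0):P
t=5: (unchanged — steady state)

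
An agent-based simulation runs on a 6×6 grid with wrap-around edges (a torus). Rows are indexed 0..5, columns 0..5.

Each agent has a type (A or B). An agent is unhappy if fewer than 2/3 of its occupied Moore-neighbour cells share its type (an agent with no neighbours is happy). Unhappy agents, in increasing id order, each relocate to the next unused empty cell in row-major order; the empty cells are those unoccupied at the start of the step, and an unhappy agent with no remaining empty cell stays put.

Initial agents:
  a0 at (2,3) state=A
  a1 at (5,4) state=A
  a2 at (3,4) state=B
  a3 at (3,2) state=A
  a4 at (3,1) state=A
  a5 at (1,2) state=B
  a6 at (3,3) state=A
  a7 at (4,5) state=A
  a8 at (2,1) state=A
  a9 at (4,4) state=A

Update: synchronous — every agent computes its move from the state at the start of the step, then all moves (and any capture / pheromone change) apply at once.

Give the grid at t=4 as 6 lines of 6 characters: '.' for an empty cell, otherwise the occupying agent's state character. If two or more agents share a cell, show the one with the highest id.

..ABB.
......
.A....
.AAA..
....AA
....A.

t=1: a0@(0,0):A a1@(5,4):A a2@(0,1):B a3@(3,2):A a4@(3,1):A a5@(0,2):B a6@(3,3):A a7@(4,5):A a8@(2,1):A a9@(4,4):A
t=2: a0@(0,3):A a1@(5,4):A a2@(0,4):B a3@(3,2):A a4@(3,1):A a5@(0,2):B a6@(3,3):A a7@(4,5):A a8@(2,1):A a9@(4,4):A
t=3: a0@(0,0):A a1@(5,4):A a2@(0,1):B a3@(3,2):A a4@(3,1):A a5@(0,5):B a6@(3,3):A a7@(4,5):A a8@(2,1):A a9@(4,4):A
t=4: a0@(0,2):A a1@(5,4):A a2@(0,3):B a3@(3,2):A a4@(3,1):A a5@(0,4):B a6@(3,3):A a7@(4,5):A a8@(2,1):A a9@(4,4):A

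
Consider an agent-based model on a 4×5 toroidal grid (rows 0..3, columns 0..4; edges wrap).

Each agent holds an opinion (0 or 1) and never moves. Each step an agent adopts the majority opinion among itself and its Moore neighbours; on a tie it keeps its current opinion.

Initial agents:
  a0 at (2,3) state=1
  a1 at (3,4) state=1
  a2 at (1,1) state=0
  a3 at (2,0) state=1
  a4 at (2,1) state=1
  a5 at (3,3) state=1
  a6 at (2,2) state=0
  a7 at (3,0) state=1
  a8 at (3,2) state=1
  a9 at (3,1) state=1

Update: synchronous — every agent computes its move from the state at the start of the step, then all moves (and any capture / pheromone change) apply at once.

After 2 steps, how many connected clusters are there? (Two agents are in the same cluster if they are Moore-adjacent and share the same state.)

t=1: a0@(2,3):1 a1@(3,4):1 a2@(1,1):0 a3@(2,0):1 a4@(2,1):1 a5@(3,3):1 a6@(2,2):1 a7@(3,0):1 a8@(3,2):1 a9@(3,1):1
t=2: a0@(2,3):1 a1@(3,4):1 a2@(1,1):1 a3@(2,0):1 a4@(2,1):1 a5@(3,3):1 a6@(2,2):1 a7@(3,0):1 a8@(3,2):1 a9@(3,1):1

1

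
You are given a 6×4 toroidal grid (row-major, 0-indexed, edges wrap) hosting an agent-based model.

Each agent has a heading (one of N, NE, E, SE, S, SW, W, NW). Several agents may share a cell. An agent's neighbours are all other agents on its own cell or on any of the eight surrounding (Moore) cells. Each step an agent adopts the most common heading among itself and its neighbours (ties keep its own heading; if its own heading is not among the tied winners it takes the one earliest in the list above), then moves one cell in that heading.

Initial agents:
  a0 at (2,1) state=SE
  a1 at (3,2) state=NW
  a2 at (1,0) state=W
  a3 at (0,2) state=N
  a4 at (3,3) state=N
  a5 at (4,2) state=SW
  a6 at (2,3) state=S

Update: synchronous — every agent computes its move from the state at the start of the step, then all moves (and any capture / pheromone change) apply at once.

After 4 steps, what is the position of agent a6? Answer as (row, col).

t=1: a0@(3,2):SE a1@(2,1):NW a2@(1,3):W a3@(5,2):N a4@(2,3):N a5@(5,1):SW a6@(3,3):S
t=2: a0@(4,3):SE a1@(1,0):NW a2@(1,2):W a3@(4,2):N a4@(1,3):N a5@(0,0):SW a6@(4,3):S
t=3: a0@(5,0):SE a1@(0,3):NW a2@(1,1):W a3@(3,2):N a4@(0,3):N a5@(1,3):SW a6@(5,3):S
t=4: a0@(0,1):SE a1@(5,2):NW a2@(1,0):W a3@(2,2):N a4@(5,3):N a5@(2,2):SW a6@(0,3):S

(0, 3)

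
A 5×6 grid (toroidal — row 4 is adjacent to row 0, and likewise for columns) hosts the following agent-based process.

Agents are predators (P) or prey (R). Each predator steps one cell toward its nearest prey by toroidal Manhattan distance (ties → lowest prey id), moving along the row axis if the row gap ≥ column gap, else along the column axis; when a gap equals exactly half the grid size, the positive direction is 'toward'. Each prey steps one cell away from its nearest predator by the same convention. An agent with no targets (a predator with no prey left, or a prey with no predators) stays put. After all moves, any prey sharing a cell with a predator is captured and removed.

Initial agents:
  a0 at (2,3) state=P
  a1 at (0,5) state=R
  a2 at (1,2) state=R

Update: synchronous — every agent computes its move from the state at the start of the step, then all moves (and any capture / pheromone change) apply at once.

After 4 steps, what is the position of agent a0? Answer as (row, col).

(3, 3)

t=1: a0@(1,3):P a1@(4,5):R a2@(0,2):R
t=2: a0@(0,3):P a1@(3,5):R a2@(4,2):R
t=3: a0@(4,3):P a1@(2,5):R a2@(3,2):R
t=4: a0@(3,3):P a1@(1,5):R a2@(2,2):R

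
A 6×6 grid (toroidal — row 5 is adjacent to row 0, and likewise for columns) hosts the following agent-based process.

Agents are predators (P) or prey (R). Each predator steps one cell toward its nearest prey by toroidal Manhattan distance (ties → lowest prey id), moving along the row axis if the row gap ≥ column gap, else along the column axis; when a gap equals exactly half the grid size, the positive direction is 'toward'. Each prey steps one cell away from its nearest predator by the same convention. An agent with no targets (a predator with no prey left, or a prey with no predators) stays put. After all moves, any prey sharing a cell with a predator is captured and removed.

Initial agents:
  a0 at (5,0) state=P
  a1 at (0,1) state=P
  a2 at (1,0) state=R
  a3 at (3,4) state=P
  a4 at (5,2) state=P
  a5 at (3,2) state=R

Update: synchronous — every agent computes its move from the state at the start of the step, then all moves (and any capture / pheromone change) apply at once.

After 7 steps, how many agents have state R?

2

t=1: a0@(0,0):P a1@(1,1):P a2@(2,0):R a3@(3,3):P a4@(4,2):P a5@(3,1):R
t=2: a0@(1,0):P a1@(2,1):P a2@(3,0):R a3@(3,2):P a4@(3,2):P a5@(4,1):R
t=3: a0@(2,0):P a1@(3,1):P a2@(4,0):R a3@(3,1):P a4@(3,1):P a5@(5,1):R
t=4: a0@(3,0):P a1@(4,1):P a2@(5,0):R a3@(4,1):P a4@(4,1):P a5@(0,1):R
t=5: a0@(4,0):P a1@(5,1):P a2@(0,0):R a3@(5,1):P a4@(5,1):P a5@(1,1):R
t=6: a0@(5,0):P a1@(0,1):P a2@(1,0):R a3@(0,1):P a4@(0,1):P a5@(2,1):R
t=7: a0@(0,0):P a1@(1,1):P a2@(2,0):R a3@(1,1):P a4@(1,1):P a5@(3,1):R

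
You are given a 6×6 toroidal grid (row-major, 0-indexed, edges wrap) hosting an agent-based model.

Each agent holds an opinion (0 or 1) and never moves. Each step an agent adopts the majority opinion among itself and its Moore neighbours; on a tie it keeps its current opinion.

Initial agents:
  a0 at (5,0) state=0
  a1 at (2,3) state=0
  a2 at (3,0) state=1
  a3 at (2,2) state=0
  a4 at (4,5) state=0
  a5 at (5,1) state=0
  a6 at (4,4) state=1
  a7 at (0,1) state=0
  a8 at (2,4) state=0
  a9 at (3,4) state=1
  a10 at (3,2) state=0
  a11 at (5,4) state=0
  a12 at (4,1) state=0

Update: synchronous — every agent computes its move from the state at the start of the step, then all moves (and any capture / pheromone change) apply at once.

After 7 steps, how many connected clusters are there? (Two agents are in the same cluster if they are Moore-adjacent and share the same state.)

t=1: a0@(5,0):0 a1@(2,3):0 a2@(3,0):0 a3@(2,2):0 a4@(4,5):0 a5@(5,1):0 a6@(4,4):1 a7@(0,1):0 a8@(2,4):0 a9@(3,4):0 a10@(3,2):0 a11@(5,4):0 a12@(4,1):0
t=2: a0@(5,0):0 a1@(2,3):0 a2@(3,0):0 a3@(2,2):0 a4@(4,5):0 a5@(5,1):0 a6@(4,4):0 a7@(0,1):0 a8@(2,4):0 a9@(3,4):0 a10@(3,2):0 a11@(5,4):0 a12@(4,1):0
t=3: (unchanged — steady state)

1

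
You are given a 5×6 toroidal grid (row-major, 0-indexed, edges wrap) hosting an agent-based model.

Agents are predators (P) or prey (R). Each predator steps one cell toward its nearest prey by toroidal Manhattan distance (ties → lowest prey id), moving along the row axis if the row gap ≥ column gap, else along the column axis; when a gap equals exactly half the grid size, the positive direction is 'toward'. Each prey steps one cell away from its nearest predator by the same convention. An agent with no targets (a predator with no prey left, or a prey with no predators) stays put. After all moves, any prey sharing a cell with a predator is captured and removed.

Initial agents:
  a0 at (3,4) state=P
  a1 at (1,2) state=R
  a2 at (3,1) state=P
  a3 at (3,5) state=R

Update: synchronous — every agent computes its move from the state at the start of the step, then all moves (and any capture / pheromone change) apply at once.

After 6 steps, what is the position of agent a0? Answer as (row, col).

t=1: a0@(3,5):P a1@(0,2):R a2@(3,0):P
t=2: a0@(3,0):P a1@(1,2):R a2@(4,0):P
t=3: a0@(2,0):P a1@(0,2):R a2@(0,0):P
t=4: a0@(1,0):P a1@(0,3):R a2@(0,1):P
t=5: a0@(1,1):P a1@(0,4):R a2@(0,2):P
t=6: a0@(1,2):P a1@(0,5):R a2@(0,3):P

(1, 2)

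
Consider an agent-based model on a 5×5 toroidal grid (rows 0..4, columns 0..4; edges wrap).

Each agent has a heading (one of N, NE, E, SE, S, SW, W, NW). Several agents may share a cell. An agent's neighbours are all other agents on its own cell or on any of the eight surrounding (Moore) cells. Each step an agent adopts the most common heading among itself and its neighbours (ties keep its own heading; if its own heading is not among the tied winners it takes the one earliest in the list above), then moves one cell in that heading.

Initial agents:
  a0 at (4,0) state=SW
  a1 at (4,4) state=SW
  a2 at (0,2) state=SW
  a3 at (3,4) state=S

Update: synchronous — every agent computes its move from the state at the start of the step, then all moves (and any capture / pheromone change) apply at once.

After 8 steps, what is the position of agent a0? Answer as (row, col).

(2, 2)

t=1: a0@(0,4):SW a1@(0,3):SW a2@(1,1):SW a3@(4,3):SW
t=2: a0@(1,3):SW a1@(1,2):SW a2@(2,0):SW a3@(0,2):SW
t=3: a0@(2,2):SW a1@(2,1):SW a2@(3,4):SW a3@(1,1):SW
t=4: a0@(3,1):SW a1@(3,0):SW a2@(4,3):SW a3@(2,0):SW
t=5: a0@(4,0):SW a1@(4,4):SW a2@(0,2):SW a3@(3,4):SW
t=6: a0@(0,4):SW a1@(0,3):SW a2@(1,1):SW a3@(4,3):SW
t=7: a0@(1,3):SW a1@(1,2):SW a2@(2,0):SW a3@(0,2):SW
t=8: a0@(2,2):SW a1@(2,1):SW a2@(3,4):SW a3@(1,1):SW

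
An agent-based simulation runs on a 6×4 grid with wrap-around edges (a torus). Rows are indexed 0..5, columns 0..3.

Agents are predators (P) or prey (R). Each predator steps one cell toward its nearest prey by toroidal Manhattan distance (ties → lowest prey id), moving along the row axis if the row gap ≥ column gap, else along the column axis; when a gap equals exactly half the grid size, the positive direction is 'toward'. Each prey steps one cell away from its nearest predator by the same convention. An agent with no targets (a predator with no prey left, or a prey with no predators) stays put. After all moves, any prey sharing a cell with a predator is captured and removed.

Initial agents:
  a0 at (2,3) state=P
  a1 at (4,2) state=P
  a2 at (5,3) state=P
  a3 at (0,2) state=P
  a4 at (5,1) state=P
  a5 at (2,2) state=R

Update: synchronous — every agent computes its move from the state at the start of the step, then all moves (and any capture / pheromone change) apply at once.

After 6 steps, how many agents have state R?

0

t=1: a0@(2,2):P a1@(3,2):P a2@(0,3):P a3@(1,2):P a4@(0,1):P a5@(2,1):R
t=2: a0@(2,1):P a1@(2,2):P a2@(1,3):P a3@(2,2):P a4@(1,1):P a5@(2,0):R
t=3: a0@(2,0):P a1@(2,3):P a2@(2,3):P a3@(2,3):P a4@(2,1):P
t=4: (unchanged — steady state)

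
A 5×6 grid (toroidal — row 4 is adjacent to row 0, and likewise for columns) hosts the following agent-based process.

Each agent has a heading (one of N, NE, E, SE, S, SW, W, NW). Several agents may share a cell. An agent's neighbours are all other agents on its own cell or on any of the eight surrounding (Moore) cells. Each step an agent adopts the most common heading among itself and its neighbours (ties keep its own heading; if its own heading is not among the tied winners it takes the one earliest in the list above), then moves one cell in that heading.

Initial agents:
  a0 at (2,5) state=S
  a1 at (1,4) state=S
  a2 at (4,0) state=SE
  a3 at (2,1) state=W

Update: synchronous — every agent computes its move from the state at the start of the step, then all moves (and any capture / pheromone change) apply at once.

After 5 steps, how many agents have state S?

t=1: a0@(3,5):S a1@(2,4):S a2@(0,1):SE a3@(2,0):W
t=2: a0@(4,5):S a1@(3,4):S a2@(1,2):SE a3@(2,5):W
t=3: a0@(0,5):S a1@(4,4):S a2@(2,3):SE a3@(2,4):W
t=4: a0@(1,5):S a1@(0,4):S a2@(3,4):SE a3@(2,3):W
t=5: a0@(2,5):S a1@(1,4):S a2@(4,5):SE a3@(2,2):W

2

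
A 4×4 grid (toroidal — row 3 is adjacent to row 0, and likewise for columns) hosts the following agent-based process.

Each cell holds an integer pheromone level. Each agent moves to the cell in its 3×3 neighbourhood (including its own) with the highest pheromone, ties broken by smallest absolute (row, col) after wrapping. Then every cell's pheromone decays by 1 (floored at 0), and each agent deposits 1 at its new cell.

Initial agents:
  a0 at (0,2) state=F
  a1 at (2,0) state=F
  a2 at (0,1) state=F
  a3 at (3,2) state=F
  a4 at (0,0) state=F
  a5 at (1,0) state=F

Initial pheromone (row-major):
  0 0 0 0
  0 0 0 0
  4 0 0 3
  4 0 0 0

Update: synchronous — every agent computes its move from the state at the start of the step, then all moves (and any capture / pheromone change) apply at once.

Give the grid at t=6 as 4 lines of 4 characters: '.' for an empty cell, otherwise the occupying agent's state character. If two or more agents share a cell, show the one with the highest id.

....
....
F...
....

t=1: a0@(0,1) a1@(2,0) a2@(3,0) a3@(2,3) a4@(3,0) a5@(2,0) | pheromone: 0 1 0 0 / 0 0 0 0 / 5 0 0 3 / 5 0 0 0
t=2: a0@(3,0) a1@(2,0) a2@(2,0) a3@(2,0) a4@(2,0) a5@(2,0) | pheromone: 0 0 0 0 / 0 0 0 0 / 9 0 0 2 / 5 0 0 0
t=3: a0@(2,0) a1@(2,0) a2@(2,0) a3@(2,0) a4@(2,0) a5@(2,0) | pheromone: 0 0 0 0 / 0 0 0 0 / 14 0 0 1 / 4 0 0 0
t=4: a0@(2,0) a1@(2,0) a2@(2,0) a3@(2,0) a4@(2,0) a5@(2,0) | pheromone: 0 0 0 0 / 0 0 0 0 / 19 0 0 0 / 3 0 0 0
t=5: a0@(2,0) a1@(2,0) a2@(2,0) a3@(2,0) a4@(2,0) a5@(2,0) | pheromone: 0 0 0 0 / 0 0 0 0 / 24 0 0 0 / 2 0 0 0
t=6: a0@(2,0) a1@(2,0) a2@(2,0) a3@(2,0) a4@(2,0) a5@(2,0) | pheromone: 0 0 0 0 / 0 0 0 0 / 29 0 0 0 / 1 0 0 0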